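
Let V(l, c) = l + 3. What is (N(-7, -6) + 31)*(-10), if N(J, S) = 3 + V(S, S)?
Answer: -310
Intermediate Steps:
V(l, c) = 3 + l
N(J, S) = 6 + S (N(J, S) = 3 + (3 + S) = 6 + S)
(N(-7, -6) + 31)*(-10) = ((6 - 6) + 31)*(-10) = (0 + 31)*(-10) = 31*(-10) = -310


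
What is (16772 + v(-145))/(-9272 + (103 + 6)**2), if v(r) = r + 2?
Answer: 16629/2609 ≈ 6.3737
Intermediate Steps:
v(r) = 2 + r
(16772 + v(-145))/(-9272 + (103 + 6)**2) = (16772 + (2 - 145))/(-9272 + (103 + 6)**2) = (16772 - 143)/(-9272 + 109**2) = 16629/(-9272 + 11881) = 16629/2609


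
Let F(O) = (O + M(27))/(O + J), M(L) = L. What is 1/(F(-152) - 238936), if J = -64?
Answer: -216/51610051 ≈ -4.1852e-6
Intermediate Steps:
F(O) = (27 + O)/(-64 + O) (F(O) = (O + 27)/(O - 64) = (27 + O)/(-64 + O))
1/(F(-152) - 238936) = 1/((27 - 152)/(-64 - 152) - 238936) = 1/(-125/(-216) - 238936) = 1/(-1/216*(-125) - 238936) = 1/(125/216 - 238936) = 1/(-51610051/216) = -216/51610051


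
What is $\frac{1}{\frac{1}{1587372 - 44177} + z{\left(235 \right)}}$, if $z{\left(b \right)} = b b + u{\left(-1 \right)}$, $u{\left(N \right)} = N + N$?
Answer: $\frac{1543195}{85219857486} \approx 1.8108 \cdot 10^{-5}$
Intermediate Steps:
$u{\left(N \right)} = 2 N$
$z{\left(b \right)} = -2 + b^{2}$ ($z{\left(b \right)} = b b + 2 \left(-1\right) = b^{2} - 2 = -2 + b^{2}$)
$\frac{1}{\frac{1}{1587372 - 44177} + z{\left(235 \right)}} = \frac{1}{\frac{1}{1587372 - 44177} - \left(2 - 235^{2}\right)} = \frac{1}{\frac{1}{1543195} + \left(-2 + 55225\right)} = \frac{1}{\frac{1}{1543195} + 55223} = \frac{1}{\frac{85219857486}{1543195}} = \frac{1543195}{85219857486}$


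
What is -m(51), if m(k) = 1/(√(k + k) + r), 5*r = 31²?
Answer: -4805/920971 + 25*√102/920971 ≈ -0.0049432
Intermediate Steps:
r = 961/5 (r = (⅕)*31² = (⅕)*961 = 961/5 ≈ 192.20)
m(k) = 1/(961/5 + √2*√k) (m(k) = 1/(√(k + k) + 961/5) = 1/(√(2*k) + 961/5) = 1/(√2*√k + 961/5) = 1/(961/5 + √2*√k))
-m(51) = -5/(961 + 5*√2*√51) = -5/(961 + 5*√102)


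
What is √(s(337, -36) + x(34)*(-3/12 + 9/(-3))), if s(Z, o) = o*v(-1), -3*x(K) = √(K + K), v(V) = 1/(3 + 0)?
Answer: √(-432 + 78*√17)/6 ≈ 1.7512*I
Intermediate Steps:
v(V) = ⅓ (v(V) = 1/3 = ⅓)
x(K) = -√2*√K/3 (x(K) = -√(K + K)/3 = -√2*√K/3)
s(Z, o) = o/3 (s(Z, o) = o*(⅓) = o/3)
√(s(337, -36) + x(34)*(-3/12 + 9/(-3))) = √((⅓)*(-36) + (-√2*√34/3)*(-3/12 + 9/(-3))) = √(-12 + (-2*√17/3)*(-3*1/12 + 9*(-⅓))) = √(-12 + (-2*√17/3)*(-¼ - 3)) = √(-12 - 2*√17/3*(-13/4)) = √(-12 + 13*√17/6)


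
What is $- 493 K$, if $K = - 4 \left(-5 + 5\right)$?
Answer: $0$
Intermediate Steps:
$K = 0$ ($K = \left(-4\right) 0 = 0$)
$- 493 K = \left(-493\right) 0 = 0$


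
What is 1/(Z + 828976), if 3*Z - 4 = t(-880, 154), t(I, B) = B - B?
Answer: 3/2486932 ≈ 1.2063e-6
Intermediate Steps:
t(I, B) = 0
Z = 4/3 (Z = 4/3 + (1/3)*0 = 4/3 + 0 = 4/3 ≈ 1.3333)
1/(Z + 828976) = 1/(4/3 + 828976) = 1/(2486932/3) = 3/2486932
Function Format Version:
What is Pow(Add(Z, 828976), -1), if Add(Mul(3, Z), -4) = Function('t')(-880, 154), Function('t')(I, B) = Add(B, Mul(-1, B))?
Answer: Rational(3, 2486932) ≈ 1.2063e-6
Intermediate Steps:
Function('t')(I, B) = 0
Z = Rational(4, 3) (Z = Add(Rational(4, 3), Mul(Rational(1, 3), 0)) = Add(Rational(4, 3), 0) = Rational(4, 3) ≈ 1.3333)
Pow(Add(Z, 828976), -1) = Pow(Add(Rational(4, 3), 828976), -1) = Pow(Rational(2486932, 3), -1) = Rational(3, 2486932)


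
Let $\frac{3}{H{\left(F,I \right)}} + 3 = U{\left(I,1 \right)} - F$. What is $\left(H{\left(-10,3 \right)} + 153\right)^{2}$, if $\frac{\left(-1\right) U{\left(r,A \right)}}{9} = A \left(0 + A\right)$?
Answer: $\frac{91809}{4} \approx 22952.0$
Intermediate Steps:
$U{\left(r,A \right)} = - 9 A^{2}$ ($U{\left(r,A \right)} = - 9 A \left(0 + A\right) = - 9 A A = - 9 A^{2}$)
$H{\left(F,I \right)} = \frac{3}{-12 - F}$ ($H{\left(F,I \right)} = \frac{3}{-3 - \left(9 + F\right)} = \frac{3}{-12 - F}$)
$\left(H{\left(-10,3 \right)} + 153\right)^{2} = \left(- \frac{3}{12 - 10} + 153\right)^{2} = \left(- \frac{3}{2} + 153\right)^{2} = \left(\frac{303}{2}\right)^{2} = \frac{91809}{4}$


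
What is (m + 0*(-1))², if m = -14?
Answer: 196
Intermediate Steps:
(m + 0*(-1))² = (-14 + 0*(-1))² = (-14 + 0)² = (-14)² = 196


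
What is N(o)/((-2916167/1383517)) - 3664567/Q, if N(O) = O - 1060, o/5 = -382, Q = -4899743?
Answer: 20143953365663759/14288468845081 ≈ 1409.8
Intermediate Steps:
o = -1910 (o = 5*(-382) = -1910)
N(O) = -1060 + O
N(o)/((-2916167/1383517)) - 3664567/Q = (-1060 - 1910)/((-2916167/1383517)) - 3664567/(-4899743) = -2970/((-2916167*1/1383517)) - 3664567*(-1/4899743) = -2970/(-2916167/1383517) + 3664567/4899743 = -2970*(-1383517/2916167) + 3664567/4899743 = 4109045490/2916167 + 3664567/4899743 = 20143953365663759/14288468845081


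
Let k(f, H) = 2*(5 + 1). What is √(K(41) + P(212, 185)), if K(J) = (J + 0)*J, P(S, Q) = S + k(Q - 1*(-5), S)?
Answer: √1905 ≈ 43.646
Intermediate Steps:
k(f, H) = 12 (k(f, H) = 2*6 = 12)
P(S, Q) = 12 + S (P(S, Q) = S + 12 = 12 + S)
K(J) = J² (K(J) = J*J = J²)
√(K(41) + P(212, 185)) = √(41² + (12 + 212)) = √(1681 + 224) = √1905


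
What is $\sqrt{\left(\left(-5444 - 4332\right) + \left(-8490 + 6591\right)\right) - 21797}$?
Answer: $8 i \sqrt{523} \approx 182.95 i$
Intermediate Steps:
$\sqrt{\left(\left(-5444 - 4332\right) + \left(-8490 + 6591\right)\right) - 21797} = \sqrt{\left(\left(-5444 - 4332\right) - 1899\right) - 21797} = \sqrt{\left(-9776 - 1899\right) - 21797} = \sqrt{-11675 - 21797} = \sqrt{-33472} = 8 i \sqrt{523}$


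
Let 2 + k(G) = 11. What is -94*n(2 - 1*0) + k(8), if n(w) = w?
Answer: -179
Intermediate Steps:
k(G) = 9 (k(G) = -2 + 11 = 9)
-94*n(2 - 1*0) + k(8) = -94*(2 - 1*0) + 9 = -94*(2 + 0) + 9 = -94*2 + 9 = -188 + 9 = -179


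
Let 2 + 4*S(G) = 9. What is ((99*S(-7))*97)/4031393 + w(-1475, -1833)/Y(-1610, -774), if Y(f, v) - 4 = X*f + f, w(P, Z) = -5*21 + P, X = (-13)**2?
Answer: 2742282661/275844034632 ≈ 0.0099414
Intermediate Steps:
S(G) = 7/4 (S(G) = -1/2 + (1/4)*9 = -1/2 + 9/4 = 7/4)
X = 169
w(P, Z) = -105 + P
Y(f, v) = 4 + 170*f (Y(f, v) = 4 + (169*f + f) = 4 + 170*f)
((99*S(-7))*97)/4031393 + w(-1475, -1833)/Y(-1610, -774) = ((99*(7/4))*97)/4031393 + (-105 - 1475)/(4 + 170*(-1610)) = ((693/4)*97)*(1/4031393) - 1580/(4 - 273700) = (67221/4)*(1/4031393) - 1580/(-273696) = 67221/16125572 - 1580*(-1/273696) = 67221/16125572 + 395/68424 = 2742282661/275844034632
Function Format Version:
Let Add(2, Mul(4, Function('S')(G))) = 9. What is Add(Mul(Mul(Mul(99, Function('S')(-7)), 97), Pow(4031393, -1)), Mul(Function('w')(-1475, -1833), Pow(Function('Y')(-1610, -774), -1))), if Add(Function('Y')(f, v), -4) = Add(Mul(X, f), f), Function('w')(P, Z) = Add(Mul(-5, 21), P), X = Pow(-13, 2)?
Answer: Rational(2742282661, 275844034632) ≈ 0.0099414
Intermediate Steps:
Function('S')(G) = Rational(7, 4) (Function('S')(G) = Add(Rational(-1, 2), Mul(Rational(1, 4), 9)) = Add(Rational(-1, 2), Rational(9, 4)) = Rational(7, 4))
X = 169
Function('w')(P, Z) = Add(-105, P)
Function('Y')(f, v) = Add(4, Mul(170, f)) (Function('Y')(f, v) = Add(4, Add(Mul(169, f), f)) = Add(4, Mul(170, f)))
Add(Mul(Mul(Mul(99, Function('S')(-7)), 97), Pow(4031393, -1)), Mul(Function('w')(-1475, -1833), Pow(Function('Y')(-1610, -774), -1))) = Add(Mul(Mul(Mul(99, Rational(7, 4)), 97), Pow(4031393, -1)), Mul(Add(-105, -1475), Pow(Add(4, Mul(170, -1610)), -1))) = Add(Mul(Mul(Rational(693, 4), 97), Rational(1, 4031393)), Mul(-1580, Pow(Add(4, -273700), -1))) = Add(Mul(Rational(67221, 4), Rational(1, 4031393)), Mul(-1580, Pow(-273696, -1))) = Add(Rational(67221, 16125572), Mul(-1580, Rational(-1, 273696))) = Add(Rational(67221, 16125572), Rational(395, 68424)) = Rational(2742282661, 275844034632)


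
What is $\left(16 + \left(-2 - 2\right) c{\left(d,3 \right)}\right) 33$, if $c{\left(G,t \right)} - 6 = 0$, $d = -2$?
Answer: $-264$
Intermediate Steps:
$c{\left(G,t \right)} = 6$ ($c{\left(G,t \right)} = 6 + 0 = 6$)
$\left(16 + \left(-2 - 2\right) c{\left(d,3 \right)}\right) 33 = \left(16 + \left(-2 - 2\right) 6\right) 33 = \left(16 - 24\right) 33 = \left(-8\right) 33 = -264$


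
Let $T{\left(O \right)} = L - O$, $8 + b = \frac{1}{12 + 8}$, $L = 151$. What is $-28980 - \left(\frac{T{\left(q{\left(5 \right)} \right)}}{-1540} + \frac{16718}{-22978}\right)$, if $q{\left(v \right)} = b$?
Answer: $- \frac{932236690479}{32169200} \approx -28979.0$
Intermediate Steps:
$b = - \frac{159}{20}$ ($b = -8 + \frac{1}{12 + 8} = -8 + \frac{1}{20} = - \frac{159}{20} \approx -7.95$)
$q{\left(v \right)} = - \frac{159}{20}$
$T{\left(O \right)} = 151 - O$
$-28980 - \left(\frac{T{\left(q{\left(5 \right)} \right)}}{-1540} + \frac{16718}{-22978}\right) = -28980 - \left(\frac{151 - - \frac{159}{20}}{-1540} + \frac{16718}{-22978}\right) = -28980 - \left(\left(151 + \frac{159}{20}\right) \left(- \frac{1}{1540}\right) + 16718 \left(- \frac{1}{22978}\right)\right) = -28980 - \left(\frac{3179}{20} \left(- \frac{1}{1540}\right) - \frac{8359}{11489}\right) = -28980 - \left(- \frac{289}{2800} - \frac{8359}{11489}\right) = -28980 - - \frac{26725521}{32169200} = -28980 + \frac{26725521}{32169200} = - \frac{932236690479}{32169200}$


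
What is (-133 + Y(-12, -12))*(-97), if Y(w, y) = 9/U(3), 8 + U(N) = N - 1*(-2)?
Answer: 13192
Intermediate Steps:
U(N) = -6 + N (U(N) = -8 + (N - 1*(-2)) = -8 + (N + 2) = -8 + (2 + N) = -6 + N)
Y(w, y) = -3 (Y(w, y) = 9/(-6 + 3) = 9/(-3) = 9*(-⅓) = -3)
(-133 + Y(-12, -12))*(-97) = (-133 - 3)*(-97) = -136*(-97) = 13192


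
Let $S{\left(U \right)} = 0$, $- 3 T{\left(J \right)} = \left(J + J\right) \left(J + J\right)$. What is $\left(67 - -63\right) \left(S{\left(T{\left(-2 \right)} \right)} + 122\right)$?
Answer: $15860$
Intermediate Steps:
$T{\left(J \right)} = - \frac{4 J^{2}}{3}$ ($T{\left(J \right)} = - \frac{\left(J + J\right) \left(J + J\right)}{3} = - \frac{2 J 2 J}{3} = - \frac{4 J^{2}}{3}$)
$\left(67 - -63\right) \left(S{\left(T{\left(-2 \right)} \right)} + 122\right) = \left(67 - -63\right) \left(0 + 122\right) = \left(67 + 63\right) 122 = 130 \cdot 122 = 15860$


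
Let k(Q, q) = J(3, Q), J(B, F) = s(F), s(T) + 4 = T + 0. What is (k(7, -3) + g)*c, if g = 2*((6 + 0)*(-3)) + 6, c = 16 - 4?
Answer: -324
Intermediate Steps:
s(T) = -4 + T (s(T) = -4 + (T + 0) = -4 + T)
J(B, F) = -4 + F
k(Q, q) = -4 + Q
c = 12
g = -30 (g = 2*(6*(-3)) + 6 = 2*(-18) + 6 = -36 + 6 = -30)
(k(7, -3) + g)*c = ((-4 + 7) - 30)*12 = (3 - 30)*12 = -27*12 = -324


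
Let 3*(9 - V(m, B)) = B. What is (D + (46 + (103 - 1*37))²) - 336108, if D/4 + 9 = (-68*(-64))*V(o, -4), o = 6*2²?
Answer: -431152/3 ≈ -1.4372e+5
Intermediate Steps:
o = 24 (o = 6*4 = 24)
V(m, B) = 9 - B/3
D = 539540/3 (D = -36 + 4*((-68*(-64))*(9 - ⅓*(-4))) = -36 + 4*(4352*(9 + 4/3)) = -36 + 4*(4352*(31/3)) = -36 + 4*(134912/3) = -36 + 539648/3 = 539540/3 ≈ 1.7985e+5)
(D + (46 + (103 - 1*37))²) - 336108 = (539540/3 + (46 + (103 - 1*37))²) - 336108 = (539540/3 + (46 + (103 - 37))²) - 336108 = (539540/3 + (46 + 66)²) - 336108 = (539540/3 + 112²) - 336108 = (539540/3 + 12544) - 336108 = 577172/3 - 336108 = -431152/3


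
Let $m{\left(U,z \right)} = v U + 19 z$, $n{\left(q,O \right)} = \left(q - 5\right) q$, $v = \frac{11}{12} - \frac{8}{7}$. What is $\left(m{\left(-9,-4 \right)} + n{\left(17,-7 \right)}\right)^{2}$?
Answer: $\frac{13256881}{784} \approx 16909.0$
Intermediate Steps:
$v = - \frac{19}{84}$ ($v = 11 \cdot \frac{1}{12} - \frac{8}{7} = \frac{11}{12} - \frac{8}{7} = - \frac{19}{84} \approx -0.22619$)
$n{\left(q,O \right)} = q \left(-5 + q\right)$ ($n{\left(q,O \right)} = \left(-5 + q\right) q = q \left(-5 + q\right)$)
$m{\left(U,z \right)} = 19 z - \frac{19 U}{84}$ ($m{\left(U,z \right)} = - \frac{19 U}{84} + 19 z = 19 z - \frac{19 U}{84}$)
$\left(m{\left(-9,-4 \right)} + n{\left(17,-7 \right)}\right)^{2} = \left(\left(19 \left(-4\right) - - \frac{57}{28}\right) + 17 \left(-5 + 17\right)\right)^{2} = \left(\left(-76 + \frac{57}{28}\right) + 17 \cdot 12\right)^{2} = \left(- \frac{2071}{28} + 204\right)^{2} = \left(\frac{3641}{28}\right)^{2} = \frac{13256881}{784}$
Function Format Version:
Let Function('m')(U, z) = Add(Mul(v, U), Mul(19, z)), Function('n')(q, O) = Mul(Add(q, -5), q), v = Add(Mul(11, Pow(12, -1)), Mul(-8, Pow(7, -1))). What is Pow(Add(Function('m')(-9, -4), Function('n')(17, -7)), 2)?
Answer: Rational(13256881, 784) ≈ 16909.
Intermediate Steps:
v = Rational(-19, 84) (v = Add(Mul(11, Rational(1, 12)), Mul(-8, Rational(1, 7))) = Add(Rational(11, 12), Rational(-8, 7)) = Rational(-19, 84) ≈ -0.22619)
Function('n')(q, O) = Mul(q, Add(-5, q)) (Function('n')(q, O) = Mul(Add(-5, q), q) = Mul(q, Add(-5, q)))
Function('m')(U, z) = Add(Mul(19, z), Mul(Rational(-19, 84), U)) (Function('m')(U, z) = Add(Mul(Rational(-19, 84), U), Mul(19, z)) = Add(Mul(19, z), Mul(Rational(-19, 84), U)))
Pow(Add(Function('m')(-9, -4), Function('n')(17, -7)), 2) = Pow(Add(Add(Mul(19, -4), Mul(Rational(-19, 84), -9)), Mul(17, Add(-5, 17))), 2) = Pow(Add(Add(-76, Rational(57, 28)), Mul(17, 12)), 2) = Pow(Add(Rational(-2071, 28), 204), 2) = Pow(Rational(3641, 28), 2) = Rational(13256881, 784)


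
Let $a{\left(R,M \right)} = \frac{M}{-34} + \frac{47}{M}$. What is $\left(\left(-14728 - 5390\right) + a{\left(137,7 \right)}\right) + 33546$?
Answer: $\frac{3197413}{238} \approx 13435.0$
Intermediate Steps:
$a{\left(R,M \right)} = \frac{47}{M} - \frac{M}{34}$ ($a{\left(R,M \right)} = M \left(- \frac{1}{34}\right) + \frac{47}{M} = - \frac{M}{34} + \frac{47}{M} = \frac{47}{M} - \frac{M}{34}$)
$\left(\left(-14728 - 5390\right) + a{\left(137,7 \right)}\right) + 33546 = \left(\left(-14728 - 5390\right) + \left(\frac{47}{7} - \frac{7}{34}\right)\right) + 33546 = \left(\left(-14728 - 5390\right) + \left(47 \cdot \frac{1}{7} - \frac{7}{34}\right)\right) + 33546 = \left(-20118 + \left(\frac{47}{7} - \frac{7}{34}\right)\right) + 33546 = \left(-20118 + \frac{1549}{238}\right) + 33546 = - \frac{4786535}{238} + 33546 = \frac{3197413}{238}$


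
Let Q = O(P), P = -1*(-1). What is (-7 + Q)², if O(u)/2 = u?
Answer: 25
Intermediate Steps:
P = 1
O(u) = 2*u
Q = 2 (Q = 2*1 = 2)
(-7 + Q)² = (-7 + 2)² = (-5)² = 25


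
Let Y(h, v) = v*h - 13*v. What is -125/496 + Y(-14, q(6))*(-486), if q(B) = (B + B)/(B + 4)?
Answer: 39050447/2480 ≈ 15746.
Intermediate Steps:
q(B) = 2*B/(4 + B) (q(B) = (2*B)/(4 + B) = 2*B/(4 + B))
Y(h, v) = -13*v + h*v (Y(h, v) = h*v - 13*v = -13*v + h*v)
-125/496 + Y(-14, q(6))*(-486) = -125/496 + ((2*6/(4 + 6))*(-13 - 14))*(-486) = -125*1/496 + ((2*6/10)*(-27))*(-486) = -125/496 + ((2*6*(1/10))*(-27))*(-486) = -125/496 + ((6/5)*(-27))*(-486) = -125/496 - 162/5*(-486) = -125/496 + 78732/5 = 39050447/2480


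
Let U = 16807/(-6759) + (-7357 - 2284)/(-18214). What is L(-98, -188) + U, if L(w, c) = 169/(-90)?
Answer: -1180323614/307771065 ≈ -3.8351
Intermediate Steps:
L(w, c) = -169/90 (L(w, c) = 169*(-1/90) = -169/90)
U = -240959179/123108426 (U = 16807*(-1/6759) - 9641*(-1/18214) = -16807/6759 + 9641/18214 = -240959179/123108426 ≈ -1.9573)
L(-98, -188) + U = -169/90 - 240959179/123108426 = -1180323614/307771065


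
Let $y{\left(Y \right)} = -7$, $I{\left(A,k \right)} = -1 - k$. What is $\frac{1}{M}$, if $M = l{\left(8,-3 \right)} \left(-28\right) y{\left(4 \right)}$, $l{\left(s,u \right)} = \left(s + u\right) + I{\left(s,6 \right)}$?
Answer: $- \frac{1}{392} \approx -0.002551$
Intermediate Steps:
$l{\left(s,u \right)} = -7 + s + u$ ($l{\left(s,u \right)} = \left(s + u\right) - 7 = -7 + s + u$)
$M = -392$ ($M = \left(-7 + 8 - 3\right) \left(-28\right) \left(-7\right) = \left(-2\right) \left(-28\right) \left(-7\right) = 56 \left(-7\right) = -392$)
$\frac{1}{M} = \frac{1}{-392} = - \frac{1}{392}$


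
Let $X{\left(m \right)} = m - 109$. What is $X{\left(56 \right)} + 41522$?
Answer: $41469$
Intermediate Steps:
$X{\left(m \right)} = -109 + m$ ($X{\left(m \right)} = m - 109 = -109 + m$)
$X{\left(56 \right)} + 41522 = \left(-109 + 56\right) + 41522 = -53 + 41522 = 41469$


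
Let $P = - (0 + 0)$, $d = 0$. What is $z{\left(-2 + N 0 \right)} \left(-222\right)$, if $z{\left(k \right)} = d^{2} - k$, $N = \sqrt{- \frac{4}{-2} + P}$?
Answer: $-444$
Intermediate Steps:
$P = 0$ ($P = \left(-1\right) 0 = 0$)
$N = \sqrt{2}$ ($N = \sqrt{- \frac{4}{-2} + 0} = \sqrt{\left(-4\right) \left(- \frac{1}{2}\right) + 0} = \sqrt{2 + 0} = \sqrt{2} \approx 1.4142$)
$z{\left(k \right)} = - k$ ($z{\left(k \right)} = 0^{2} - k = 0 - k = - k$)
$z{\left(-2 + N 0 \right)} \left(-222\right) = - (-2 + \sqrt{2} \cdot 0) \left(-222\right) = - (-2 + 0) \left(-222\right) = \left(-1\right) \left(-2\right) \left(-222\right) = 2 \left(-222\right) = -444$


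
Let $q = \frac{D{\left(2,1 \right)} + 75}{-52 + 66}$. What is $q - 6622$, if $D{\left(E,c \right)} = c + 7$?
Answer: $- \frac{92625}{14} \approx -6616.1$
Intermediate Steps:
$D{\left(E,c \right)} = 7 + c$
$q = \frac{83}{14}$ ($q = \frac{\left(7 + 1\right) + 75}{-52 + 66} = \frac{8 + 75}{14} = 83 \cdot \frac{1}{14} = \frac{83}{14} \approx 5.9286$)
$q - 6622 = \frac{83}{14} - 6622 = - \frac{92625}{14}$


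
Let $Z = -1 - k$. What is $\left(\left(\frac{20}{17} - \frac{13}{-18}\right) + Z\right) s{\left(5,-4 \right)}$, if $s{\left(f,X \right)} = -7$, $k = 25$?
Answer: $\frac{51625}{306} \approx 168.71$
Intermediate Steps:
$Z = -26$ ($Z = -1 - 25 = -26$)
$\left(\left(\frac{20}{17} - \frac{13}{-18}\right) + Z\right) s{\left(5,-4 \right)} = \left(\left(\frac{20}{17} - \frac{13}{-18}\right) - 26\right) \left(-7\right) = \left(\left(20 \cdot \frac{1}{17} - - \frac{13}{18}\right) - 26\right) \left(-7\right) = \left(\left(\frac{20}{17} + \frac{13}{18}\right) - 26\right) \left(-7\right) = \left(\frac{581}{306} - 26\right) \left(-7\right) = \left(- \frac{7375}{306}\right) \left(-7\right) = \frac{51625}{306}$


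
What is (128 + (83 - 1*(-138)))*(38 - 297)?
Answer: -90391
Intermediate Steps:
(128 + (83 - 1*(-138)))*(38 - 297) = (128 + (83 + 138))*(-259) = (128 + 221)*(-259) = 349*(-259) = -90391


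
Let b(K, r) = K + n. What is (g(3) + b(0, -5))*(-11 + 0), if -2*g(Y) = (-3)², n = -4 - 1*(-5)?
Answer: 77/2 ≈ 38.500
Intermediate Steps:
n = 1 (n = -4 + 5 = 1)
g(Y) = -9/2 (g(Y) = -½*(-3)² = -½*9 = -9/2)
b(K, r) = 1 + K (b(K, r) = K + 1 = 1 + K)
(g(3) + b(0, -5))*(-11 + 0) = (-9/2 + (1 + 0))*(-11 + 0) = (-9/2 + 1)*(-11) = -7/2*(-11) = 77/2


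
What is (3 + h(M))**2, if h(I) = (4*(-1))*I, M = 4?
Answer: 169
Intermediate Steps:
h(I) = -4*I
(3 + h(M))**2 = (3 - 4*4)**2 = (3 - 16)**2 = (-13)**2 = 169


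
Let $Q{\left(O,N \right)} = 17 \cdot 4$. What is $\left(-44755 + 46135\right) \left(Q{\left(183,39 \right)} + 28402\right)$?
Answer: $39288600$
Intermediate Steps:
$Q{\left(O,N \right)} = 68$
$\left(-44755 + 46135\right) \left(Q{\left(183,39 \right)} + 28402\right) = \left(-44755 + 46135\right) \left(68 + 28402\right) = 1380 \cdot 28470 = 39288600$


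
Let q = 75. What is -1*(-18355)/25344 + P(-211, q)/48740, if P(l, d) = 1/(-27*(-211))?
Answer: 141574042979/195480933120 ≈ 0.72423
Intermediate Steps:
P(l, d) = 1/5697 (P(l, d) = -1/27*(-1/211) = 1/5697)
-1*(-18355)/25344 + P(-211, q)/48740 = -1*(-18355)/25344 + (1/5697)/48740 = 18355*(1/25344) + (1/5697)*(1/48740) = 18355/25344 + 1/277671780 = 141574042979/195480933120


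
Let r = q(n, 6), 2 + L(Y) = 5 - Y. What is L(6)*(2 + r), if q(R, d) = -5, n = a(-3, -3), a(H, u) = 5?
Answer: 9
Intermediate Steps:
n = 5
L(Y) = 3 - Y (L(Y) = -2 + (5 - Y) = 3 - Y)
r = -5
L(6)*(2 + r) = (3 - 1*6)*(2 - 5) = (3 - 6)*(-3) = -3*(-3) = 9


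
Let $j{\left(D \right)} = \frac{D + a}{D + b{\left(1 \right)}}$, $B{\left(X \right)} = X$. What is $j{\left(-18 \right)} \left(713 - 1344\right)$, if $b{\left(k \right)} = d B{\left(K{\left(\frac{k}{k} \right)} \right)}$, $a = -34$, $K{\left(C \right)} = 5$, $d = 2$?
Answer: $- \frac{8203}{2} \approx -4101.5$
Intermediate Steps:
$b{\left(k \right)} = 10$ ($b{\left(k \right)} = 2 \cdot 5 = 10$)
$j{\left(D \right)} = \frac{-34 + D}{10 + D}$ ($j{\left(D \right)} = \frac{D - 34}{D + 10} = \frac{-34 + D}{10 + D}$)
$j{\left(-18 \right)} \left(713 - 1344\right) = \frac{-34 - 18}{10 - 18} \left(713 - 1344\right) = \frac{1}{-8} \left(-52\right) \left(-631\right) = \left(- \frac{1}{8}\right) \left(-52\right) \left(-631\right) = \frac{13}{2} \left(-631\right) = - \frac{8203}{2}$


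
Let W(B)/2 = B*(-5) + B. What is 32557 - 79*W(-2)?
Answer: 31293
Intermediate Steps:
W(B) = -8*B (W(B) = 2*(B*(-5) + B) = 2*(-5*B + B) = 2*(-4*B) = -8*B)
32557 - 79*W(-2) = 32557 - 79*(-8*(-2)) = 32557 - 79*16 = 32557 - 1*1264 = 32557 - 1264 = 31293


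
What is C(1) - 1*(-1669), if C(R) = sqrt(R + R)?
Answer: 1669 + sqrt(2) ≈ 1670.4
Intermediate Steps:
C(R) = sqrt(2)*sqrt(R) (C(R) = sqrt(2*R) = sqrt(2)*sqrt(R))
C(1) - 1*(-1669) = sqrt(2)*sqrt(1) - 1*(-1669) = sqrt(2)*1 + 1669 = sqrt(2) + 1669 = 1669 + sqrt(2)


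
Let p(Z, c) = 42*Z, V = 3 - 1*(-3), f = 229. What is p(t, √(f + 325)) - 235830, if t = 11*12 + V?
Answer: -230034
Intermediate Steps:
V = 6 (V = 3 + 3 = 6)
t = 138 (t = 11*12 + 6 = 132 + 6 = 138)
p(t, √(f + 325)) - 235830 = 42*138 - 235830 = 5796 - 235830 = -230034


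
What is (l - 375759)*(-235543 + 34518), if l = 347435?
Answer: 5693832100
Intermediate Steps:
(l - 375759)*(-235543 + 34518) = (347435 - 375759)*(-235543 + 34518) = -28324*(-201025) = 5693832100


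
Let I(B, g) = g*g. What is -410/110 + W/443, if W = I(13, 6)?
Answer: -17767/4873 ≈ -3.6460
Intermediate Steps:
I(B, g) = g²
W = 36 (W = 6² = 36)
-410/110 + W/443 = -410/110 + 36/443 = -410*1/110 + 36*(1/443) = -41/11 + 36/443 = -17767/4873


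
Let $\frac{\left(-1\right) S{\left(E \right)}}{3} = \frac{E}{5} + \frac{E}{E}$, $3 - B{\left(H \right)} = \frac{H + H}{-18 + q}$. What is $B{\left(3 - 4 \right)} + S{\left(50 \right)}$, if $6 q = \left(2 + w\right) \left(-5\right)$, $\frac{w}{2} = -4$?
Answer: $- \frac{392}{13} \approx -30.154$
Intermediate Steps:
$w = -8$ ($w = 2 \left(-4\right) = -8$)
$q = 5$ ($q = \frac{\left(2 - 8\right) \left(-5\right)}{6} = \frac{\left(-6\right) \left(-5\right)}{6} = \frac{1}{6} \cdot 30 = 5$)
$B{\left(H \right)} = 3 + \frac{2 H}{13}$ ($B{\left(H \right)} = 3 - \frac{H + H}{-18 + 5} = 3 - \frac{2 H}{-13} = 3 - 2 H \left(- \frac{1}{13}\right) = 3 - - \frac{2 H}{13} = 3 + \frac{2 H}{13}$)
$S{\left(E \right)} = -3 - \frac{3 E}{5}$ ($S{\left(E \right)} = - 3 \left(\frac{E}{5} + \frac{E}{E}\right) = - 3 \left(E \frac{1}{5} + 1\right) = - 3 \left(\frac{E}{5} + 1\right) = - 3 \left(1 + \frac{E}{5}\right) = -3 - \frac{3 E}{5}$)
$B{\left(3 - 4 \right)} + S{\left(50 \right)} = \left(3 + \frac{2 \left(3 - 4\right)}{13}\right) - 33 = \left(3 + \frac{2}{13} \left(-1\right)\right) - 33 = \left(3 - \frac{2}{13}\right) - 33 = \frac{37}{13} - 33 = - \frac{392}{13}$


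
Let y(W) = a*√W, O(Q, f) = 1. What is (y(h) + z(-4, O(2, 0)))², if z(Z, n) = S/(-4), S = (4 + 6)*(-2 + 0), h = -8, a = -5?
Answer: -175 - 100*I*√2 ≈ -175.0 - 141.42*I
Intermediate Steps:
S = -20 (S = 10*(-2) = -20)
y(W) = -5*√W
z(Z, n) = 5 (z(Z, n) = -20/(-4) = -20*(-¼) = 5)
(y(h) + z(-4, O(2, 0)))² = (-10*I*√2 + 5)² = (5 - 10*I*√2)²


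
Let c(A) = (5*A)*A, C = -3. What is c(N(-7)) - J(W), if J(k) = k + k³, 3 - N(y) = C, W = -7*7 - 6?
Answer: 166610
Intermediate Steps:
W = -55 (W = -49 - 6 = -55)
N(y) = 6 (N(y) = 3 - 1*(-3) = 3 + 3 = 6)
c(A) = 5*A²
c(N(-7)) - J(W) = 5*6² - (-55 + (-55)³) = 5*36 - (-55 - 166375) = 180 - 1*(-166430) = 180 + 166430 = 166610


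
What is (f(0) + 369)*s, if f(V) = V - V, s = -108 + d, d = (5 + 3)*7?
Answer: -19188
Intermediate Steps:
d = 56 (d = 8*7 = 56)
s = -52 (s = -108 + 56 = -52)
f(V) = 0
(f(0) + 369)*s = (0 + 369)*(-52) = 369*(-52) = -19188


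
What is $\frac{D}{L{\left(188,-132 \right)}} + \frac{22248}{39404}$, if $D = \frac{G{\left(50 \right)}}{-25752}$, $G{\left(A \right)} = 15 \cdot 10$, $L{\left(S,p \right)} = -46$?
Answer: $\frac{1098363059}{1944902632} \approx 0.56474$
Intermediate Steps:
$G{\left(A \right)} = 150$
$D = - \frac{25}{4292}$ ($D = \frac{150}{-25752} = 150 \left(- \frac{1}{25752}\right) = - \frac{25}{4292} \approx -0.0058248$)
$\frac{D}{L{\left(188,-132 \right)}} + \frac{22248}{39404} = - \frac{25}{4292 \left(-46\right)} + \frac{22248}{39404} = \left(- \frac{25}{4292}\right) \left(- \frac{1}{46}\right) + 22248 \cdot \frac{1}{39404} = \frac{25}{197432} + \frac{5562}{9851} = \frac{1098363059}{1944902632}$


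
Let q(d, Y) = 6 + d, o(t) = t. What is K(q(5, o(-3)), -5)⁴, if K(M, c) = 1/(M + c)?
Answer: 1/1296 ≈ 0.00077160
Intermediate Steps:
K(q(5, o(-3)), -5)⁴ = (1/((6 + 5) - 5))⁴ = (1/(11 - 5))⁴ = (1/6)⁴ = (⅙)⁴ = 1/1296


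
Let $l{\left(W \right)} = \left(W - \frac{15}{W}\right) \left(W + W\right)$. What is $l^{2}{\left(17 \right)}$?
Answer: $300304$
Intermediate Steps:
$l{\left(W \right)} = 2 W \left(W - \frac{15}{W}\right)$ ($l{\left(W \right)} = \left(W - \frac{15}{W}\right) 2 W = 2 W \left(W - \frac{15}{W}\right)$)
$l^{2}{\left(17 \right)} = \left(-30 + 2 \cdot 17^{2}\right)^{2} = \left(-30 + 2 \cdot 289\right)^{2} = \left(-30 + 578\right)^{2} = 548^{2} = 300304$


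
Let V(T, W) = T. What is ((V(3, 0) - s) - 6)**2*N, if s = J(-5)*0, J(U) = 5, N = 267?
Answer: 2403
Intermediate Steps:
s = 0 (s = 5*0 = 0)
((V(3, 0) - s) - 6)**2*N = ((3 - 1*0) - 6)**2*267 = ((3 + 0) - 6)**2*267 = (3 - 6)**2*267 = (-3)**2*267 = 9*267 = 2403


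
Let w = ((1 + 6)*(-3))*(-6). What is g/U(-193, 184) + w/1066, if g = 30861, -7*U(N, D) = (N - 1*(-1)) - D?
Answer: 115166079/200408 ≈ 574.66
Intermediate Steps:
U(N, D) = -⅐ - N/7 + D/7 (U(N, D) = -((N - 1*(-1)) - D)/7 = -((N + 1) - D)/7 = -((1 + N) - D)/7 = -(1 + N - D)/7 = -⅐ - N/7 + D/7)
w = 126 (w = (7*(-3))*(-6) = -21*(-6) = 126)
g/U(-193, 184) + w/1066 = 30861/(-⅐ - ⅐*(-193) + (⅐)*184) + 126/1066 = 30861/(-⅐ + 193/7 + 184/7) + 126*(1/1066) = 30861/(376/7) + 63/533 = 30861*(7/376) + 63/533 = 216027/376 + 63/533 = 115166079/200408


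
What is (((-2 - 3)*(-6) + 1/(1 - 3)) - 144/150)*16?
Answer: 11416/25 ≈ 456.64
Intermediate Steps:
(((-2 - 3)*(-6) + 1/(1 - 3)) - 144/150)*16 = ((-5*(-6) + 1/(-2)) - 144*1/150)*16 = ((30 - ½) - 24/25)*16 = (59/2 - 24/25)*16 = (1427/50)*16 = 11416/25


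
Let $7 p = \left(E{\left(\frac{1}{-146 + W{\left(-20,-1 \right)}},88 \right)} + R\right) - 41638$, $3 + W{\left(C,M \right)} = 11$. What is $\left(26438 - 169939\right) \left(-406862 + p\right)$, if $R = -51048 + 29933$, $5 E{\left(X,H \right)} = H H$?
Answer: $\frac{2087392954691}{35} \approx 5.964 \cdot 10^{10}$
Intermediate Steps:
$W{\left(C,M \right)} = 8$ ($W{\left(C,M \right)} = -3 + 11 = 8$)
$E{\left(X,H \right)} = \frac{H^{2}}{5}$ ($E{\left(X,H \right)} = \frac{H H}{5} = \frac{H^{2}}{5}$)
$R = -21115$
$p = - \frac{306021}{35}$ ($p = \frac{\left(\frac{88^{2}}{5} - 21115\right) - 41638}{7} = \frac{\left(\frac{1}{5} \cdot 7744 - 21115\right) - 41638}{7} = \frac{\left(\frac{7744}{5} - 21115\right) - 41638}{7} = \frac{- \frac{97831}{5} - 41638}{7} = \frac{1}{7} \left(- \frac{306021}{5}\right) = - \frac{306021}{35} \approx -8743.5$)
$\left(26438 - 169939\right) \left(-406862 + p\right) = \left(26438 - 169939\right) \left(-406862 - \frac{306021}{35}\right) = \left(-143501\right) \left(- \frac{14546191}{35}\right) = \frac{2087392954691}{35}$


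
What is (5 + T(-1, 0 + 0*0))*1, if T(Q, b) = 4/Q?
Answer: 1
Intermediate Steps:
(5 + T(-1, 0 + 0*0))*1 = (5 + 4/(-1))*1 = (5 + 4*(-1))*1 = (5 - 4)*1 = 1*1 = 1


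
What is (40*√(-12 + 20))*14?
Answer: 1120*√2 ≈ 1583.9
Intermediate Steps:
(40*√(-12 + 20))*14 = (40*√8)*14 = (40*(2*√2))*14 = (80*√2)*14 = 1120*√2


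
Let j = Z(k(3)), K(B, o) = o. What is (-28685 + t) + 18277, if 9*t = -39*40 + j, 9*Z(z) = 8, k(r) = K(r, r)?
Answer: -857080/81 ≈ -10581.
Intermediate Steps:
k(r) = r
Z(z) = 8/9 (Z(z) = (⅑)*8 = 8/9)
j = 8/9 ≈ 0.88889
t = -14032/81 (t = (-39*40 + 8/9)/9 = (-1560 + 8/9)/9 = (⅑)*(-14032/9) = -14032/81 ≈ -173.23)
(-28685 + t) + 18277 = (-28685 - 14032/81) + 18277 = -2337517/81 + 18277 = -857080/81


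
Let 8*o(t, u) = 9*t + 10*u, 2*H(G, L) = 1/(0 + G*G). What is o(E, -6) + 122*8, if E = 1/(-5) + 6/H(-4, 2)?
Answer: 47371/40 ≈ 1184.3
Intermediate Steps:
H(G, L) = 1/(2*G²) (H(G, L) = 1/(2*(0 + G*G)) = 1/(2*(0 + G²)) = 1/(2*(G²)) = 1/(2*G²))
E = 959/5 (E = 1/(-5) + 6/(((½)/(-4)²)) = 1*(-⅕) + 6/(((½)*(1/16))) = -⅕ + 6/(1/32) = -⅕ + 6*32 = -⅕ + 192 = 959/5 ≈ 191.80)
o(t, u) = 5*u/4 + 9*t/8 (o(t, u) = (9*t + 10*u)/8 = 5*u/4 + 9*t/8)
o(E, -6) + 122*8 = ((5/4)*(-6) + (9/8)*(959/5)) + 122*8 = (-15/2 + 8631/40) + 976 = 8331/40 + 976 = 47371/40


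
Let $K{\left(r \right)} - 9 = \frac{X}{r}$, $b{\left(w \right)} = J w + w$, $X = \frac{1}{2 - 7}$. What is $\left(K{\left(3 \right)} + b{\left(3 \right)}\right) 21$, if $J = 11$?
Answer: $\frac{4718}{5} \approx 943.6$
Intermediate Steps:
$X = - \frac{1}{5}$ ($X = \frac{1}{-5} = - \frac{1}{5} \approx -0.2$)
$b{\left(w \right)} = 12 w$ ($b{\left(w \right)} = 11 w + w = 12 w$)
$K{\left(r \right)} = 9 - \frac{1}{5 r}$
$\left(K{\left(3 \right)} + b{\left(3 \right)}\right) 21 = \left(\left(9 - \frac{1}{5 \cdot 3}\right) + 12 \cdot 3\right) 21 = \left(\left(9 - \frac{1}{15}\right) + 36\right) 21 = \left(\frac{134}{15} + 36\right) 21 = \frac{674}{15} \cdot 21 = \frac{4718}{5}$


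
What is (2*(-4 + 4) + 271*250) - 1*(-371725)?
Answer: 439475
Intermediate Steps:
(2*(-4 + 4) + 271*250) - 1*(-371725) = (2*0 + 67750) + 371725 = (0 + 67750) + 371725 = 67750 + 371725 = 439475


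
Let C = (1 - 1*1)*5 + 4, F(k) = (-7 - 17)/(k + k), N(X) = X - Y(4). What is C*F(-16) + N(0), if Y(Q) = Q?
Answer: -1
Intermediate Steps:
N(X) = -4 + X (N(X) = X - 1*4 = X - 4 = -4 + X)
F(k) = -12/k (F(k) = -24*1/(2*k) = -12/k)
C = 4 (C = (1 - 1)*5 + 4 = 0*5 + 4 = 0 + 4 = 4)
C*F(-16) + N(0) = 4*(-12/(-16)) + (-4 + 0) = 4*(-12*(-1/16)) - 4 = 4*(3/4) - 4 = 3 - 4 = -1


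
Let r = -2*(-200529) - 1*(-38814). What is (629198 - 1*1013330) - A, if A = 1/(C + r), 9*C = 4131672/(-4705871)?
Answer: -2385437166975982797/6209941288312 ≈ -3.8413e+5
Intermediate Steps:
r = 439872 (r = 401058 + 38814 = 439872)
C = -1377224/14117613 (C = (4131672/(-4705871))/9 = (4131672*(-1/4705871))/9 = (⅑)*(-4131672/4705871) = -1377224/14117613 ≈ -0.097554)
A = 14117613/6209941288312 (A = 1/(-1377224/14117613 + 439872) = 1/(6209941288312/14117613) = 14117613/6209941288312 ≈ 2.2734e-6)
(629198 - 1*1013330) - A = (629198 - 1*1013330) - 1*14117613/6209941288312 = (629198 - 1013330) - 14117613/6209941288312 = -384132 - 14117613/6209941288312 = -2385437166975982797/6209941288312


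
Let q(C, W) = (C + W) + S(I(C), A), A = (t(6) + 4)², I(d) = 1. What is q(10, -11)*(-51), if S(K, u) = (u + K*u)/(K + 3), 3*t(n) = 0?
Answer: -357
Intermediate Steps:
t(n) = 0 (t(n) = (⅓)*0 = 0)
A = 16 (A = (0 + 4)² = 4² = 16)
S(K, u) = (u + K*u)/(3 + K)
q(C, W) = 8 + C + W (q(C, W) = (C + W) + 16*(1 + 1)/(3 + 1) = (C + W) + 16*2/4 = (C + W) + 16*(¼)*2 = (C + W) + 8 = 8 + C + W)
q(10, -11)*(-51) = (8 + 10 - 11)*(-51) = 7*(-51) = -357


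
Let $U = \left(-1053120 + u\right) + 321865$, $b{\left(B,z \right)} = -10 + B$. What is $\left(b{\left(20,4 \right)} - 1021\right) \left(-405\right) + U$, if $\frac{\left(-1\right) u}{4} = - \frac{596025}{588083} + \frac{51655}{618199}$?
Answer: $- \frac{116989785047444160}{363552322517} \approx -3.218 \cdot 10^{5}$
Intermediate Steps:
$u = \frac{1352338526440}{363552322517}$ ($u = - 4 \left(- \frac{596025}{588083} + \frac{51655}{618199}\right) = \left(-4\right) \left(- \frac{338084631610}{363552322517}\right) = \frac{1352338526440}{363552322517} \approx 3.7198$)
$U = - \frac{265848101263642395}{363552322517}$ ($U = \left(-1053120 + \frac{1352338526440}{363552322517}\right) + 321865 = - \frac{382862869550576600}{363552322517} + 321865 = - \frac{265848101263642395}{363552322517} \approx -7.3125 \cdot 10^{5}$)
$\left(b{\left(20,4 \right)} - 1021\right) \left(-405\right) + U = \left(\left(-10 + 20\right) - 1021\right) \left(-405\right) - \frac{265848101263642395}{363552322517} = \left(10 - 1021\right) \left(-405\right) - \frac{265848101263642395}{363552322517} = \left(-1011\right) \left(-405\right) - \frac{265848101263642395}{363552322517} = 409455 - \frac{265848101263642395}{363552322517} = - \frac{116989785047444160}{363552322517}$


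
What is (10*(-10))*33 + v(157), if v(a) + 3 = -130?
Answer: -3433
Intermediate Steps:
v(a) = -133 (v(a) = -3 - 130 = -133)
(10*(-10))*33 + v(157) = (10*(-10))*33 - 133 = -100*33 - 133 = -3300 - 133 = -3433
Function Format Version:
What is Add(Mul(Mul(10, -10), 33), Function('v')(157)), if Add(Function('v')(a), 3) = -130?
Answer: -3433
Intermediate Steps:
Function('v')(a) = -133 (Function('v')(a) = Add(-3, -130) = -133)
Add(Mul(Mul(10, -10), 33), Function('v')(157)) = Add(Mul(Mul(10, -10), 33), -133) = Add(Mul(-100, 33), -133) = Add(-3300, -133) = -3433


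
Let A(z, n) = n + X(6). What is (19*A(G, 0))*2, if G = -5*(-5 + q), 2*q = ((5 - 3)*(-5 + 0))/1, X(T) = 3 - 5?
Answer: -76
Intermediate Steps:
X(T) = -2
q = -5 (q = (((5 - 3)*(-5 + 0))/1)/2 = ((2*(-5))*1)/2 = (-10*1)/2 = (½)*(-10) = -5)
G = 50 (G = -5*(-5 - 5) = -5*(-10) = 50)
A(z, n) = -2 + n (A(z, n) = n - 2 = -2 + n)
(19*A(G, 0))*2 = (19*(-2 + 0))*2 = (19*(-2))*2 = -38*2 = -76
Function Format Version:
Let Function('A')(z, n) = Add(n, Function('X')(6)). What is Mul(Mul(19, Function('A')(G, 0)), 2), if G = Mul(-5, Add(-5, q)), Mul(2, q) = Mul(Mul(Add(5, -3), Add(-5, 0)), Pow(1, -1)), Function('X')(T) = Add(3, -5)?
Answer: -76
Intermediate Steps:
Function('X')(T) = -2
q = -5 (q = Mul(Rational(1, 2), Mul(Mul(Add(5, -3), Add(-5, 0)), Pow(1, -1))) = Mul(Rational(1, 2), Mul(Mul(2, -5), 1)) = Mul(Rational(1, 2), Mul(-10, 1)) = Mul(Rational(1, 2), -10) = -5)
G = 50 (G = Mul(-5, Add(-5, -5)) = Mul(-5, -10) = 50)
Function('A')(z, n) = Add(-2, n) (Function('A')(z, n) = Add(n, -2) = Add(-2, n))
Mul(Mul(19, Function('A')(G, 0)), 2) = Mul(Mul(19, Add(-2, 0)), 2) = Mul(Mul(19, -2), 2) = Mul(-38, 2) = -76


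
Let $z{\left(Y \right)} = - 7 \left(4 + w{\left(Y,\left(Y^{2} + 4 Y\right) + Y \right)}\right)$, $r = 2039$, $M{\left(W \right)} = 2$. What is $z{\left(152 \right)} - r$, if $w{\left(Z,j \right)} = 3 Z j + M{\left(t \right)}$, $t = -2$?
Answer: $-76175969$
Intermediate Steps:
$w{\left(Z,j \right)} = 2 + 3 Z j$ ($w{\left(Z,j \right)} = 3 Z j + 2 = 2 + 3 Z j$)
$z{\left(Y \right)} = -42 - 21 Y \left(Y^{2} + 5 Y\right)$ ($z{\left(Y \right)} = - 7 \left(4 + \left(2 + 3 Y \left(\left(Y^{2} + 4 Y\right) + Y\right)\right)\right) = - 7 \left(4 + \left(2 + 3 Y \left(Y^{2} + 5 Y\right)\right)\right) = - 7 \left(6 + 3 Y \left(Y^{2} + 5 Y\right)\right) = -42 - 21 Y \left(Y^{2} + 5 Y\right)$)
$z{\left(152 \right)} - r = \left(-42 + 21 \cdot 152^{2} \left(-5 - 152\right)\right) - 2039 = \left(-42 + 21 \cdot 23104 \left(-5 - 152\right)\right) - 2039 = \left(-42 + 21 \cdot 23104 \left(-157\right)\right) - 2039 = \left(-42 - 76173888\right) - 2039 = -76173930 - 2039 = -76175969$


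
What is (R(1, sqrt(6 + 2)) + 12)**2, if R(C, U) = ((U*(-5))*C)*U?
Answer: 784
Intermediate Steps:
R(C, U) = -5*C*U**2 (R(C, U) = ((-5*U)*C)*U = (-5*C*U)*U = -5*C*U**2)
(R(1, sqrt(6 + 2)) + 12)**2 = (-5*1*(sqrt(6 + 2))**2 + 12)**2 = (-5*1*(sqrt(8))**2 + 12)**2 = (-5*1*(2*sqrt(2))**2 + 12)**2 = (-5*1*8 + 12)**2 = (-40 + 12)**2 = (-28)**2 = 784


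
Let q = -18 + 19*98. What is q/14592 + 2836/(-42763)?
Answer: 9368015/155999424 ≈ 0.060052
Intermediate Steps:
q = 1844 (q = -18 + 1862 = 1844)
q/14592 + 2836/(-42763) = 1844/14592 + 2836/(-42763) = 1844*(1/14592) + 2836*(-1/42763) = 461/3648 - 2836/42763 = 9368015/155999424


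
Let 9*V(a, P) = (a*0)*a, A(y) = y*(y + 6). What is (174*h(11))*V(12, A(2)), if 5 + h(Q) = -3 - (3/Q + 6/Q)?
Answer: 0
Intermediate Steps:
A(y) = y*(6 + y)
V(a, P) = 0 (V(a, P) = ((a*0)*a)/9 = (0*a)/9 = (⅑)*0 = 0)
h(Q) = -8 - 9/Q (h(Q) = -5 + (-3 - (3/Q + 6/Q)) = -5 + (-3 - 9/Q) = -8 - 9/Q)
(174*h(11))*V(12, A(2)) = (174*(-8 - 9/11))*0 = (174*(-97/11))*0 = -16878/11*0 = 0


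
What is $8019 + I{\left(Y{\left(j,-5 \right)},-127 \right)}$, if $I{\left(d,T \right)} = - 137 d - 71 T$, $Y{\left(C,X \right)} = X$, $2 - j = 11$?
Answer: $17721$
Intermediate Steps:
$j = -9$ ($j = 2 - 11 = -9$)
$8019 + I{\left(Y{\left(j,-5 \right)},-127 \right)} = 8019 - -9702 = 8019 + \left(685 + 9017\right) = 8019 + 9702 = 17721$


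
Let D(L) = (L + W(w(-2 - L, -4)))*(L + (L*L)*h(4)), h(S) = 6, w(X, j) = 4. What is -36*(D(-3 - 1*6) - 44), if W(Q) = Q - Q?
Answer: 156132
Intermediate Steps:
W(Q) = 0
D(L) = L*(L + 6*L²) (D(L) = (L + 0)*(L + (L*L)*6) = L*(L + L²*6) = L*(L + 6*L²))
-36*(D(-3 - 1*6) - 44) = -36*((-3 - 1*6)²*(1 + 6*(-3 - 1*6)) - 44) = -36*((-3 - 6)²*(1 + 6*(-3 - 6)) - 44) = -36*((-9)²*(1 + 6*(-9)) - 44) = -36*(81*(1 - 54) - 44) = -36*(81*(-53) - 44) = -36*(-4293 - 44) = -36*(-4337) = 156132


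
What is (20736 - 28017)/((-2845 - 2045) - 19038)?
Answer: 2427/7976 ≈ 0.30429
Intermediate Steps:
(20736 - 28017)/((-2845 - 2045) - 19038) = -7281/(-4890 - 19038) = -7281/(-23928) = -7281*(-1/23928) = 2427/7976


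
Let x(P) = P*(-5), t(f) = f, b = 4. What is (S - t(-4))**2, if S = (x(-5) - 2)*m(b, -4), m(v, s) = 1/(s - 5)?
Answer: 169/81 ≈ 2.0864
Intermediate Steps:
m(v, s) = 1/(-5 + s)
x(P) = -5*P
S = -23/9 (S = (-5*(-5) - 2)/(-5 - 4) = (25 - 2)/(-9) = 23*(-1/9) = -23/9 ≈ -2.5556)
(S - t(-4))**2 = (-23/9 - 1*(-4))**2 = (-23/9 + 4)**2 = (13/9)**2 = 169/81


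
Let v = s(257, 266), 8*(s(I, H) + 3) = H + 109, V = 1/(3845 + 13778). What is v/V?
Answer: 6185673/8 ≈ 7.7321e+5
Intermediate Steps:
V = 1/17623 ≈ 5.6744e-5
s(I, H) = 85/8 + H/8 (s(I, H) = -3 + (H + 109)/8 = -3 + (109 + H)/8 = -3 + (109/8 + H/8) = 85/8 + H/8)
v = 351/8 (v = 85/8 + (⅛)*266 = 85/8 + 133/4 = 351/8 ≈ 43.875)
v/V = 351/(8*(1/17623)) = (351/8)*17623 = 6185673/8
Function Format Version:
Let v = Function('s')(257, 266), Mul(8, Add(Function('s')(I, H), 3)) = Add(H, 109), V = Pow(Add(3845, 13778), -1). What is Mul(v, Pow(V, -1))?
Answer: Rational(6185673, 8) ≈ 7.7321e+5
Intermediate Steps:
V = Rational(1, 17623) (V = Pow(17623, -1) = Rational(1, 17623) ≈ 5.6744e-5)
Function('s')(I, H) = Add(Rational(85, 8), Mul(Rational(1, 8), H)) (Function('s')(I, H) = Add(-3, Mul(Rational(1, 8), Add(H, 109))) = Add(-3, Mul(Rational(1, 8), Add(109, H))) = Add(-3, Add(Rational(109, 8), Mul(Rational(1, 8), H))) = Add(Rational(85, 8), Mul(Rational(1, 8), H)))
v = Rational(351, 8) (v = Add(Rational(85, 8), Mul(Rational(1, 8), 266)) = Add(Rational(85, 8), Rational(133, 4)) = Rational(351, 8) ≈ 43.875)
Mul(v, Pow(V, -1)) = Mul(Rational(351, 8), Pow(Rational(1, 17623), -1)) = Mul(Rational(351, 8), 17623) = Rational(6185673, 8)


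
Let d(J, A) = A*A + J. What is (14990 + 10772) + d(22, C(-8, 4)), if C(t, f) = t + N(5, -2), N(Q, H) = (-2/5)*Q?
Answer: 25884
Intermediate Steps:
N(Q, H) = -2*Q/5 (N(Q, H) = (-2*⅕)*Q = -2*Q/5)
C(t, f) = -2 + t (C(t, f) = t - ⅖*5 = t - 2 = -2 + t)
d(J, A) = J + A² (d(J, A) = A² + J = J + A²)
(14990 + 10772) + d(22, C(-8, 4)) = (14990 + 10772) + (22 + (-2 - 8)²) = 25762 + (22 + (-10)²) = 25762 + (22 + 100) = 25762 + 122 = 25884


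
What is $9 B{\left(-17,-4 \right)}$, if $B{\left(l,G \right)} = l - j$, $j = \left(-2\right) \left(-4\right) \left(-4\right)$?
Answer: $135$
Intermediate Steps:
$j = -32$ ($j = 8 \left(-4\right) = -32$)
$B{\left(l,G \right)} = 32 + l$ ($B{\left(l,G \right)} = l - -32 = l + 32 = 32 + l$)
$9 B{\left(-17,-4 \right)} = 9 \left(32 - 17\right) = 9 \cdot 15 = 135$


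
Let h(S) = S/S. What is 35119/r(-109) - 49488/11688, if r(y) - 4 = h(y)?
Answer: 17092643/2435 ≈ 7019.6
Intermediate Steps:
h(S) = 1
r(y) = 5 (r(y) = 4 + 1 = 5)
35119/r(-109) - 49488/11688 = 35119/5 - 49488/11688 = 35119*(⅕) - 49488*1/11688 = 35119/5 - 2062/487 = 17092643/2435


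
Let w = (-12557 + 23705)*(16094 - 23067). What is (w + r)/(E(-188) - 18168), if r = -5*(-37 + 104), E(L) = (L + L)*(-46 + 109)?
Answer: 77735339/41856 ≈ 1857.2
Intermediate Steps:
E(L) = 126*L (E(L) = (2*L)*63 = 126*L)
r = -335 (r = -5*67 = -335)
w = -77735004 (w = 11148*(-6973) = -77735004)
(w + r)/(E(-188) - 18168) = (-77735004 - 335)/(126*(-188) - 18168) = -77735339/(-23688 - 18168) = -77735339/(-41856) = -77735339*(-1/41856) = 77735339/41856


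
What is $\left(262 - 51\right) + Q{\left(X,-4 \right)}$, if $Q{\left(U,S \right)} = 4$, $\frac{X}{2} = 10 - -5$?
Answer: $215$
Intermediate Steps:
$X = 30$ ($X = 2 \left(10 - -5\right) = 2 \left(10 + 5\right) = 2 \cdot 15 = 30$)
$\left(262 - 51\right) + Q{\left(X,-4 \right)} = \left(262 - 51\right) + 4 = 211 + 4 = 215$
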